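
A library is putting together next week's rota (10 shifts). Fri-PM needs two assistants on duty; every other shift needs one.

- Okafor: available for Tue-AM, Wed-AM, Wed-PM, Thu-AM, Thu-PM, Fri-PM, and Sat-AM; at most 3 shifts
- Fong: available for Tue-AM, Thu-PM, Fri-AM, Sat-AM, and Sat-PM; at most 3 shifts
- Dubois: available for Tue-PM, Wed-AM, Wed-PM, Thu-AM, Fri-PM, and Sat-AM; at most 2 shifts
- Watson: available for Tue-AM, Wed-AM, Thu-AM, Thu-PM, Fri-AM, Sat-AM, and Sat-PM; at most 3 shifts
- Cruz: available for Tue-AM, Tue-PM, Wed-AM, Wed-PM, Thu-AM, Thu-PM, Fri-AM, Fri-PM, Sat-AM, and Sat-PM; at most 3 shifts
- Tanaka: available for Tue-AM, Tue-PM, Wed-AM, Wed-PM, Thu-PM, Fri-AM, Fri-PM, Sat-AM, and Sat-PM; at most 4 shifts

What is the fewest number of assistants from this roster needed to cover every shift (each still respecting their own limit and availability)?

11 slots to fill and no one can take more than 4, so at least ⌈11/4⌉ = 3 assistants are needed.
Any 3 assistants together have capacity at most 4+3+3 = 10 < 11 slots, so 3 can never suffice.
Okafor, Fong, Dubois, and Watson alone can cover everything: Tue-AM→Okafor, Tue-PM→Dubois, Wed-AM→Watson, Wed-PM→Okafor, Thu-AM→Watson, Thu-PM→Fong, Fri-AM→Fong, Fri-PM→Okafor+Dubois, Sat-AM→Watson, Sat-PM→Fong.

4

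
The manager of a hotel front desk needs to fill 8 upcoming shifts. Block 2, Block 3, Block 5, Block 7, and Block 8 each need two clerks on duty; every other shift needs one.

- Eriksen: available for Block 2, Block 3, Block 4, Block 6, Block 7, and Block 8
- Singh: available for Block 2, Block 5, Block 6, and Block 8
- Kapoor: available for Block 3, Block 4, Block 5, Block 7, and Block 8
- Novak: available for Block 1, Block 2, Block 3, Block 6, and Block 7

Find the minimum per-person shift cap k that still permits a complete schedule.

4

With 4 clerks and 13 worker-slots to fill, someone must work at least ⌈13/4⌉ = 4 shifts, so k ≥ 4.
k = 4 works: Block 1→Novak, Block 2→Eriksen+Singh, Block 3→Eriksen+Kapoor, Block 4→Eriksen, Block 5→Singh+Kapoor, Block 6→Eriksen, Block 7→Kapoor+Novak, Block 8→Singh+Kapoor.
Loads: Eriksen 4, Singh 3, Kapoor 4, Novak 2 — all ≤ 4.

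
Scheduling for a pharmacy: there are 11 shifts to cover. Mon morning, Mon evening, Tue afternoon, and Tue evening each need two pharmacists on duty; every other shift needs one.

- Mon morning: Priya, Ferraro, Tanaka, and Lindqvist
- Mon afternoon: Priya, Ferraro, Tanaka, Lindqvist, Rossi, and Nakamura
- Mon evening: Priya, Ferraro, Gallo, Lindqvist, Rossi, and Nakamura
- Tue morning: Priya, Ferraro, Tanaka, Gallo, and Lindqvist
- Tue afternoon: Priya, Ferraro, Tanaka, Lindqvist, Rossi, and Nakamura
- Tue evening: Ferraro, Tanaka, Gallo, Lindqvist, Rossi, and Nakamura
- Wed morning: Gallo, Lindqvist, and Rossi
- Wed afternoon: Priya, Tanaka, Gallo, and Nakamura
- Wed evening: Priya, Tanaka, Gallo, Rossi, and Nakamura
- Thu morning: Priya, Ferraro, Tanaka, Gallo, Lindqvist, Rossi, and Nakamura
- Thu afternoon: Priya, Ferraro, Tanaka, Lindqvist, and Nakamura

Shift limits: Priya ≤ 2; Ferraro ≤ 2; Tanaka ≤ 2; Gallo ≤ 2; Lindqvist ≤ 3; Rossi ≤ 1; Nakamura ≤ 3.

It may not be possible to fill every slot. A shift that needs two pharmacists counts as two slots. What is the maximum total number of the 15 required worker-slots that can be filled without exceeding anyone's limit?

15

Total capacity across all pharmacists is 2+2+2+2+3+1+3 = 15, and 15 slots are needed, so at most 15 can be filled.
An assignment achieving 15: Mon morning→Priya+Ferraro, Mon afternoon→Lindqvist, Mon evening→Gallo+Lindqvist, Tue morning→Ferraro, Tue afternoon→Lindqvist+Nakamura, Tue evening→Rossi+Nakamura, Wed morning→Gallo, Wed afternoon→Priya, Wed evening→Tanaka, Thu morning→Nakamura, Thu afternoon→Tanaka.
Loads: Priya 2/2, Ferraro 2/2, Tanaka 2/2, Gallo 2/2, Lindqvist 3/3, Rossi 1/1, Nakamura 3/3.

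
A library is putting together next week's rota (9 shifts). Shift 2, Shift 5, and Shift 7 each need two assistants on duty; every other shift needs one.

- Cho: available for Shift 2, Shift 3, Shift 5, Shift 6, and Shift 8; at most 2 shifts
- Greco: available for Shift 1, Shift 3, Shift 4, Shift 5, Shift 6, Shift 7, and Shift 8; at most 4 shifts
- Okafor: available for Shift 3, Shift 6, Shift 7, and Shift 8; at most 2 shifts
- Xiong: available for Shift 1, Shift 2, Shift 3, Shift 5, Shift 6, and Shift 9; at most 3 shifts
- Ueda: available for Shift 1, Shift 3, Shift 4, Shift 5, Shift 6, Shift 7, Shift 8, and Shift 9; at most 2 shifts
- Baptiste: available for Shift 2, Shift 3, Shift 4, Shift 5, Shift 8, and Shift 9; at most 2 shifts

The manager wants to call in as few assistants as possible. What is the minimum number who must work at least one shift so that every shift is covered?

12 slots to fill and no one can take more than 4, so at least ⌈12/4⌉ = 3 assistants are needed.
Any 4 assistants together have capacity at most 4+3+2+2 = 11 < 12 slots, so 4 can never suffice.
Cho, Greco, Okafor, Xiong, and Ueda alone can cover everything: Shift 1→Greco, Shift 2→Cho+Xiong, Shift 3→Greco, Shift 4→Greco, Shift 5→Xiong+Ueda, Shift 6→Okafor, Shift 7→Greco+Okafor, Shift 8→Cho, Shift 9→Xiong.

5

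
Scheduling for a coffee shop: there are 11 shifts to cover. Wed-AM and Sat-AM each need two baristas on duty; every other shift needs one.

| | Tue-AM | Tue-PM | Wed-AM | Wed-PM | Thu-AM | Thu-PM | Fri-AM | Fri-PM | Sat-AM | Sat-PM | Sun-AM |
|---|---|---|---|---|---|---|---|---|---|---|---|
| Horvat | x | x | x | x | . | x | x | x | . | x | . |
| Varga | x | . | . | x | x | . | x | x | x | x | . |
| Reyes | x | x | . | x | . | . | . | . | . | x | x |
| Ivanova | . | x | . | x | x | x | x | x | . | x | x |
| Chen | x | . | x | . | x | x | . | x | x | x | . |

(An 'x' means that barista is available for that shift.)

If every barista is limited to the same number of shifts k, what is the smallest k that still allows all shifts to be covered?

3

With 5 baristas and 13 worker-slots to fill, someone must work at least ⌈13/5⌉ = 3 shifts, so k ≥ 3.
k = 3 works: Tue-AM→Reyes, Tue-PM→Horvat, Wed-AM→Horvat+Chen, Wed-PM→Reyes, Thu-AM→Varga, Thu-PM→Horvat, Fri-AM→Varga, Fri-PM→Ivanova, Sat-AM→Varga+Chen, Sat-PM→Ivanova, Sun-AM→Reyes.
Loads: Horvat 3, Varga 3, Reyes 3, Ivanova 2, Chen 2 — all ≤ 3.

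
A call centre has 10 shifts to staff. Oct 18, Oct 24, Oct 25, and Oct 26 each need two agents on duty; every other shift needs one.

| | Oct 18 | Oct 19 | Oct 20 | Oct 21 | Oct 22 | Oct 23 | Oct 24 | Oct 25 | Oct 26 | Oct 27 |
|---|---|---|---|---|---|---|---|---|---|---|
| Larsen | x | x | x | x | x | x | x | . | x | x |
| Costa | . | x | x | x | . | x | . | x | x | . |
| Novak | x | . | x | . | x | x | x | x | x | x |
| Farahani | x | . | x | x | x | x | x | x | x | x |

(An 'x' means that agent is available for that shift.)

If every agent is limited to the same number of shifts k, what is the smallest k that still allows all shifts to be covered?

4

With 4 agents and 14 worker-slots to fill, someone must work at least ⌈14/4⌉ = 4 shifts, so k ≥ 4.
k = 4 works: Oct 18→Larsen+Novak, Oct 19→Larsen, Oct 20→Costa, Oct 21→Larsen, Oct 22→Larsen, Oct 23→Costa, Oct 24→Novak+Farahani, Oct 25→Costa+Novak, Oct 26→Costa+Farahani, Oct 27→Novak.
Loads: Larsen 4, Costa 4, Novak 4, Farahani 2 — all ≤ 4.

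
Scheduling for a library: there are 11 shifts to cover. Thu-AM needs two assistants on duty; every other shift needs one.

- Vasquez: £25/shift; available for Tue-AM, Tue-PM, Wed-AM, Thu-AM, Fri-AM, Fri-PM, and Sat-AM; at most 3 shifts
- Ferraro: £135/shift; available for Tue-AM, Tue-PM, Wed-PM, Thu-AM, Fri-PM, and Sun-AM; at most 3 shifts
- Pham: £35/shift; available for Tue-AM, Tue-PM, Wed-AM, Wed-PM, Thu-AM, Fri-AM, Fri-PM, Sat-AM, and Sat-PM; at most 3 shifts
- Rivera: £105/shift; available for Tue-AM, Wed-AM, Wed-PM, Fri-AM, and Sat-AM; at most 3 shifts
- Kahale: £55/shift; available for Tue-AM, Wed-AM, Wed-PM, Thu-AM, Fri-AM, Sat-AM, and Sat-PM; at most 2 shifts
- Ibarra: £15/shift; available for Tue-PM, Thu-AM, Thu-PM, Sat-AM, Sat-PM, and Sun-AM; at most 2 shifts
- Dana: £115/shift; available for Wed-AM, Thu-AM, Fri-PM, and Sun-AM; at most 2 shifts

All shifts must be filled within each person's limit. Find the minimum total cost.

Thu-PM can only be covered by Ibarra, so that assignment is forced.
Picking the cheapest available assistant for each shift independently would cost £250, but that ignores the shift limits.
An optimal schedule: Tue-AM→Kahale, Tue-PM→Vasquez, Wed-AM→Rivera, Wed-PM→Pham, Thu-AM→Pham+Kahale, Thu-PM→Ibarra, Fri-AM→Vasquez, Fri-PM→Vasquez, Sat-AM→Rivera, Sat-PM→Pham, Sun-AM→Ibarra.
Total: 55 + 25 + 105 + 35 + 35 + 55 + 15 + 25 + 25 + 105 + 35 + 15 = £530.

£530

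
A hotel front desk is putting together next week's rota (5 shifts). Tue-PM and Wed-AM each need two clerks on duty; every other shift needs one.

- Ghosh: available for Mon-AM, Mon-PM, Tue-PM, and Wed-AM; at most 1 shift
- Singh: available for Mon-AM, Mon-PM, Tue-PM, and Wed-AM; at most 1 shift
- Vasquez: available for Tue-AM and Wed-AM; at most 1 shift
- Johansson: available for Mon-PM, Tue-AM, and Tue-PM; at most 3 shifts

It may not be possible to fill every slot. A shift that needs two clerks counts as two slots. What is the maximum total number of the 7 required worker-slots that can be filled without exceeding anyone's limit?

6

Total capacity across all clerks is 1+1+1+3 = 6, and 7 slots are needed, so at most 6 can be filled.
An assignment achieving 6: Mon-AM→Ghosh, Mon-PM→Johansson, Tue-AM→Johansson, Tue-PM→Singh+Johansson, Wed-AM→Vasquez.
Loads: Ghosh 1/1, Singh 1/1, Vasquez 1/1, Johansson 3/3.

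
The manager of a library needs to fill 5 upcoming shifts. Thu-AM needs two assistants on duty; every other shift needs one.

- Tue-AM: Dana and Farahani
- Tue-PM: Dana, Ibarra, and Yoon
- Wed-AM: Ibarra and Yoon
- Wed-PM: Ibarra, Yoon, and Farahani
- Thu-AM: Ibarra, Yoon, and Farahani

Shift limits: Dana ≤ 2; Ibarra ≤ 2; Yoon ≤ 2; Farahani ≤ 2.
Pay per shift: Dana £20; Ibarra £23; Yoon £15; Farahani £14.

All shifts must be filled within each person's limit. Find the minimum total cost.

Picking the cheapest available assistant for each shift independently would cost £87, but that ignores the shift limits.
An optimal schedule: Tue-AM→Dana, Tue-PM→Dana, Wed-AM→Yoon, Wed-PM→Farahani, Thu-AM→Farahani+Yoon.
Total: 20 + 20 + 15 + 14 + 14 + 15 = £98.

£98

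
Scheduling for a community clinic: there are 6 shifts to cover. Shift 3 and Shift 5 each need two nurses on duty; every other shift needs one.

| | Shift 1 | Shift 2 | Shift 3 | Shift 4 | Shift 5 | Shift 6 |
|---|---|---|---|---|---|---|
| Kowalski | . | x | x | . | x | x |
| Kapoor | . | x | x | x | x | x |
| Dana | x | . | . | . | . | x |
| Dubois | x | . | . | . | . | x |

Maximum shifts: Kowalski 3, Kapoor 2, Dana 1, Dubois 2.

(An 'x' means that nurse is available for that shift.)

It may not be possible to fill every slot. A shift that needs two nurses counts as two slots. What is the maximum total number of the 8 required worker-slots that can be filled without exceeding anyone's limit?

Total capacity across all nurses is 3+2+1+2 = 8, and 8 slots are needed, so at most 8 can be filled.
Shifts {Shift 3, Shift 4, Shift 5} need 5 slots but only Kowalski and Kapoor are available for them, supplying at most 4 — so at least 1 slot must go unfilled.
An assignment achieving 7: Shift 1→Dana, Shift 2→Kowalski, Shift 3→Kowalski+Kapoor, Shift 4→Kapoor, Shift 5→Kowalski, Shift 6→Dubois.
Loads: Kowalski 3/3, Kapoor 2/2, Dana 1/1, Dubois 1/2.

7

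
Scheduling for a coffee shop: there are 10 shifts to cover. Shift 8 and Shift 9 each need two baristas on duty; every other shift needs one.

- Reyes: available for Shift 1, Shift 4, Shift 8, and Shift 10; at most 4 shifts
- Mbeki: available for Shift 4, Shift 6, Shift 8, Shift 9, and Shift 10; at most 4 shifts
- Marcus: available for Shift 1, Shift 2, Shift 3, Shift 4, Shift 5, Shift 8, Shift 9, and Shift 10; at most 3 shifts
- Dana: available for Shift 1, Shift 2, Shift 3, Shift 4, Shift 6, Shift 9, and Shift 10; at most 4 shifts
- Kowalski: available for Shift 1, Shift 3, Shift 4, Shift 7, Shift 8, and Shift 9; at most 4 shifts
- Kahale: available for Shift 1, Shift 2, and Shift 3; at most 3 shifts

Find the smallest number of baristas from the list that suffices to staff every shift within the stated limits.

4

12 slots to fill and no one can take more than 4, so at least ⌈12/4⌉ = 3 baristas are needed.
No set of 3 baristas can cover every shift (each such set leaves at least one shift with no one available or exceeds a cap).
Reyes, Mbeki, Marcus, and Kowalski alone can cover everything: Shift 1→Reyes, Shift 2→Marcus, Shift 3→Marcus, Shift 4→Reyes, Shift 5→Marcus, Shift 6→Mbeki, Shift 7→Kowalski, Shift 8→Reyes+Mbeki, Shift 9→Mbeki+Kowalski, Shift 10→Reyes.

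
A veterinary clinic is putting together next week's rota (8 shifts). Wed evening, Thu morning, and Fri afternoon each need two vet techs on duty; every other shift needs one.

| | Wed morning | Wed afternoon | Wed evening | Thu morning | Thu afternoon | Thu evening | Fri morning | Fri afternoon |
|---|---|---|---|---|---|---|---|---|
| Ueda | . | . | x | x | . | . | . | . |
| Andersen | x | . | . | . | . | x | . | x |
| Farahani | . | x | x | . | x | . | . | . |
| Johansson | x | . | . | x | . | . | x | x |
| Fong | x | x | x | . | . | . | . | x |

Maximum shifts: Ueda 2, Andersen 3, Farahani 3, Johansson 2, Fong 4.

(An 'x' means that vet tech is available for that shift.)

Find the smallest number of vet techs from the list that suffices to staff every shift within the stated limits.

5

11 slots to fill and no one can take more than 4, so at least ⌈11/4⌉ = 3 vet techs are needed.
Shifts {Thu morning, Thu afternoon, Fri morning, Fri afternoon} need 6 slots, but among the vet techs available for them (Ueda, Andersen, Farahani, Johansson, and Fong) any 4 together supply at most 5. So 4 vet techs are not enough.
Ueda, Andersen, Farahani, Johansson, and Fong alone can cover everything: Wed morning→Andersen, Wed afternoon→Farahani, Wed evening→Ueda+Farahani, Thu morning→Ueda+Johansson, Thu afternoon→Farahani, Thu evening→Andersen, Fri morning→Johansson, Fri afternoon→Andersen+Fong.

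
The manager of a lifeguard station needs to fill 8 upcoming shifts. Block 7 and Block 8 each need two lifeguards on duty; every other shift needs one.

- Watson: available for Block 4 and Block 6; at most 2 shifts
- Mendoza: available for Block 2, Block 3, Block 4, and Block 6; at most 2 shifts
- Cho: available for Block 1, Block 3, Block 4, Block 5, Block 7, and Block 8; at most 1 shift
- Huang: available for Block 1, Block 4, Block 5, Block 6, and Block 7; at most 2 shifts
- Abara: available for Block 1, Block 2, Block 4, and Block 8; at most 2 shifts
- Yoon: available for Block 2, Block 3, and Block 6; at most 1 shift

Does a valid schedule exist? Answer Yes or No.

No

Total capacity is 10 and 10 slots are needed, so capacity alone doesn't rule it out.
Shifts {Block 7, Block 8} need 4 worker-slots in total, but the lifeguards available for any of those shifts (Cho, Huang, and Abara) can supply at most 3 among them. So no valid schedule exists.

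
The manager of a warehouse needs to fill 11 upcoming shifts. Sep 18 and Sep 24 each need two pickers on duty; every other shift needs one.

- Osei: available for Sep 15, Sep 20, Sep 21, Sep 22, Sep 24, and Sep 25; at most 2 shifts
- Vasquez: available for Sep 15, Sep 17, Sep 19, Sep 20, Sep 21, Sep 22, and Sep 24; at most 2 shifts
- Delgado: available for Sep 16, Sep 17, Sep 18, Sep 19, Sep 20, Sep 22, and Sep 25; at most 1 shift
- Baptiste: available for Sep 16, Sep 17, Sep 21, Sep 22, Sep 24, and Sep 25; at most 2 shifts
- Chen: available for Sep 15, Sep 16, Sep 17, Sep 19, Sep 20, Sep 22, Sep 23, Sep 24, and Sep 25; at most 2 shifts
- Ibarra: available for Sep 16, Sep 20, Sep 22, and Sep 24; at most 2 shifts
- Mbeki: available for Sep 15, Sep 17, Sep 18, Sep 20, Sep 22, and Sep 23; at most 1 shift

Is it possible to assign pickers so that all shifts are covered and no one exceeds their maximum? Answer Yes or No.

Total capacity is 2+2+1+2+2+2+1 = 12 but 13 worker-slots are needed — infeasible.

No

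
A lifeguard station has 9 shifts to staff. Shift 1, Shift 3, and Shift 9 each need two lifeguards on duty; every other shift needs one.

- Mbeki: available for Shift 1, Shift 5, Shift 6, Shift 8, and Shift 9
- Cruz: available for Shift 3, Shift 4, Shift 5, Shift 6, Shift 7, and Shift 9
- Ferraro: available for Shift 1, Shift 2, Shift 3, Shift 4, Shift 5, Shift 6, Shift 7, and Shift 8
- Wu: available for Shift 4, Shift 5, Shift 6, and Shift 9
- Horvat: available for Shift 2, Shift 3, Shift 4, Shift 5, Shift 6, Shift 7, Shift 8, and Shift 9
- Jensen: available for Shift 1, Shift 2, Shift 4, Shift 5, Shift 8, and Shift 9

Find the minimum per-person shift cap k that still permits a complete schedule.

2

With 6 lifeguards and 12 worker-slots to fill, someone must work at least ⌈12/6⌉ = 2 shifts, so k ≥ 2.
k = 2 works: Shift 1→Mbeki+Ferraro, Shift 2→Ferraro, Shift 3→Cruz+Horvat, Shift 4→Wu, Shift 5→Jensen, Shift 6→Wu, Shift 7→Cruz, Shift 8→Mbeki, Shift 9→Horvat+Jensen.
Loads: Mbeki 2, Cruz 2, Ferraro 2, Wu 2, Horvat 2, Jensen 2 — all ≤ 2.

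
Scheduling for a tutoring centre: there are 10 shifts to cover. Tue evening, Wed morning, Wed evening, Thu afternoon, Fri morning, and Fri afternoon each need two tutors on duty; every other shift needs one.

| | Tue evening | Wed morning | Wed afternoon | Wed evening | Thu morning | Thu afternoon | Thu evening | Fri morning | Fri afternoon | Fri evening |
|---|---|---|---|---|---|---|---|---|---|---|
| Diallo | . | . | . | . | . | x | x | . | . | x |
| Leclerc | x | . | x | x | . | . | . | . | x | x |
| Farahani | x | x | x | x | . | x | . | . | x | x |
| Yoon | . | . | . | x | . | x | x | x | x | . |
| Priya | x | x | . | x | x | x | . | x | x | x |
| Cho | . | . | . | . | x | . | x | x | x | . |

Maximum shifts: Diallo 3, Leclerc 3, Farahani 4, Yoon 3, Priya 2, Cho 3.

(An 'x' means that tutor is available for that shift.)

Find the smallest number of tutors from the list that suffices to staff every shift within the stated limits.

16 slots to fill and no one can take more than 4, so at least ⌈16/4⌉ = 4 tutors are needed.
No set of 5 tutors can cover every shift (each such set leaves at least one shift with no one available or exceeds a cap).
Diallo, Leclerc, Farahani, Yoon, Priya, and Cho alone can cover everything: Tue evening→Leclerc+Farahani, Wed morning→Farahani+Priya, Wed afternoon→Leclerc, Wed evening→Leclerc+Farahani, Thu morning→Priya, Thu afternoon→Diallo+Farahani, Thu evening→Diallo, Fri morning→Yoon+Cho, Fri afternoon→Yoon+Cho, Fri evening→Diallo.

6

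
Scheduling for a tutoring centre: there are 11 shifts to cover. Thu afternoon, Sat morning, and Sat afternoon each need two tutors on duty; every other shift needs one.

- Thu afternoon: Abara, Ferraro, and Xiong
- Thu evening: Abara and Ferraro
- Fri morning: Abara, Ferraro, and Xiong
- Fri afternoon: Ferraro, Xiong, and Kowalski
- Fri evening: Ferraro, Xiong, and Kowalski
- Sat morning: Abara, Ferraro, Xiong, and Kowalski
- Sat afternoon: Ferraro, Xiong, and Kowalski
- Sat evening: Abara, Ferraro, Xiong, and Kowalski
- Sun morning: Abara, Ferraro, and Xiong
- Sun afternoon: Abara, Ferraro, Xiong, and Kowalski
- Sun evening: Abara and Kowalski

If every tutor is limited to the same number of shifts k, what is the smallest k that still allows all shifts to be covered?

With 4 tutors and 14 worker-slots to fill, someone must work at least ⌈14/4⌉ = 4 shifts, so k ≥ 4.
k = 4 works: Thu afternoon→Abara+Ferraro, Thu evening→Abara, Fri morning→Abara, Fri afternoon→Ferraro, Fri evening→Ferraro, Sat morning→Xiong+Kowalski, Sat afternoon→Ferraro+Xiong, Sat evening→Xiong, Sun morning→Xiong, Sun afternoon→Kowalski, Sun evening→Abara.
Loads: Abara 4, Ferraro 4, Xiong 4, Kowalski 2 — all ≤ 4.

4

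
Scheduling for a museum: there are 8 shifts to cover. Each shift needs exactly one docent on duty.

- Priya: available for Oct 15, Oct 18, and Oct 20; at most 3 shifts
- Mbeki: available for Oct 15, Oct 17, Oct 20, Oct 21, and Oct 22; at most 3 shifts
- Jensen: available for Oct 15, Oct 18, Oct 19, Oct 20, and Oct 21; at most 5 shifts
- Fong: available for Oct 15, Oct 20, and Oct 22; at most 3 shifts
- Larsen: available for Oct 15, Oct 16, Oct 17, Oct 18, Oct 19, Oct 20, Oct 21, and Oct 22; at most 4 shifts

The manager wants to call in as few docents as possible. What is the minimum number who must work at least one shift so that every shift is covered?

2

8 slots to fill and no one can take more than 5, so at least ⌈8/5⌉ = 2 docents are needed.
Jensen and Larsen alone can cover everything: Oct 15→Jensen, Oct 16→Larsen, Oct 17→Larsen, Oct 18→Jensen, Oct 19→Jensen, Oct 20→Jensen, Oct 21→Jensen, Oct 22→Larsen.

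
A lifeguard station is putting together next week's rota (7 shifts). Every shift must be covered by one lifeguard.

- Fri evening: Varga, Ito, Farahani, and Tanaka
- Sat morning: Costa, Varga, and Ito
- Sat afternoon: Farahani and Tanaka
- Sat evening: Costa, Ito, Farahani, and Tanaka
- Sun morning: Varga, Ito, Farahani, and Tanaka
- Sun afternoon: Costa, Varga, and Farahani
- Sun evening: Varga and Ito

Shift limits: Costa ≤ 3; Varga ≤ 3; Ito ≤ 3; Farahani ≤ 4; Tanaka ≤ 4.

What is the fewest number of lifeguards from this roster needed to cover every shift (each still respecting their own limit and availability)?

2

7 slots to fill and no one can take more than 4, so at least ⌈7/4⌉ = 2 lifeguards are needed.
Varga and Farahani alone can cover everything: Fri evening→Varga, Sat morning→Varga, Sat afternoon→Farahani, Sat evening→Farahani, Sun morning→Farahani, Sun afternoon→Farahani, Sun evening→Varga.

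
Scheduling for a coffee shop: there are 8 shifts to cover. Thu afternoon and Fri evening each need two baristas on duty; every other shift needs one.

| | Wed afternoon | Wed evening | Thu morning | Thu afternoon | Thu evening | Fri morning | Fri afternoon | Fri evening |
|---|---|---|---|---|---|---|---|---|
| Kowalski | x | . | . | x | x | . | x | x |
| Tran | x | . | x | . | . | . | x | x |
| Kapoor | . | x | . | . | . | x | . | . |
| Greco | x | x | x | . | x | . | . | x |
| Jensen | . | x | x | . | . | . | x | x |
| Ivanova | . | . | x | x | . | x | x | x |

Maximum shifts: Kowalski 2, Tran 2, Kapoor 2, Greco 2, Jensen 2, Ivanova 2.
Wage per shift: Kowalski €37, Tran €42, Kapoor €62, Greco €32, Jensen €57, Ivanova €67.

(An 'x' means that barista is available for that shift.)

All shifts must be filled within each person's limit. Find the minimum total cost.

€465

Thu afternoon can only be covered by Kowalski and Ivanova, so that assignment is forced.
Picking the cheapest available barista for each shift independently would cost €400, but that ignores the shift limits.
An optimal schedule: Wed afternoon→Greco, Wed evening→Jensen, Thu morning→Tran, Thu afternoon→Kowalski+Ivanova, Thu evening→Greco, Fri morning→Kapoor, Fri afternoon→Kowalski, Fri evening→Tran+Jensen.
Total: 32 + 57 + 42 + 37 + 67 + 32 + 62 + 37 + 42 + 57 = €465.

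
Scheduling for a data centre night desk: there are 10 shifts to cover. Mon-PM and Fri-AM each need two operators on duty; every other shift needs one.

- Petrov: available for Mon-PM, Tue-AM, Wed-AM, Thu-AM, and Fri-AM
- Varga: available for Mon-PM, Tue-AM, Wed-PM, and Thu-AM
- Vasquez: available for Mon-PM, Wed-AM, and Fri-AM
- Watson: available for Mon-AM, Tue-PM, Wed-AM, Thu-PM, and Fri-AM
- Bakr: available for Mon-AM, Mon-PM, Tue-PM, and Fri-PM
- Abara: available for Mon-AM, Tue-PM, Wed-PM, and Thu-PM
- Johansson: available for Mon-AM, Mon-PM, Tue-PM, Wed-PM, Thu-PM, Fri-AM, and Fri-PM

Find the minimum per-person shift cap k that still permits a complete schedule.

With 7 operators and 12 worker-slots to fill, someone must work at least ⌈12/7⌉ = 2 shifts, so k ≥ 2.
k = 2 works: Mon-AM→Watson, Mon-PM→Varga+Johansson, Tue-AM→Petrov, Tue-PM→Bakr, Wed-AM→Vasquez, Wed-PM→Varga, Thu-AM→Petrov, Thu-PM→Watson, Fri-AM→Vasquez+Johansson, Fri-PM→Bakr.
Loads: Petrov 2, Varga 2, Vasquez 2, Watson 2, Bakr 2, Abara 0, Johansson 2 — all ≤ 2.

2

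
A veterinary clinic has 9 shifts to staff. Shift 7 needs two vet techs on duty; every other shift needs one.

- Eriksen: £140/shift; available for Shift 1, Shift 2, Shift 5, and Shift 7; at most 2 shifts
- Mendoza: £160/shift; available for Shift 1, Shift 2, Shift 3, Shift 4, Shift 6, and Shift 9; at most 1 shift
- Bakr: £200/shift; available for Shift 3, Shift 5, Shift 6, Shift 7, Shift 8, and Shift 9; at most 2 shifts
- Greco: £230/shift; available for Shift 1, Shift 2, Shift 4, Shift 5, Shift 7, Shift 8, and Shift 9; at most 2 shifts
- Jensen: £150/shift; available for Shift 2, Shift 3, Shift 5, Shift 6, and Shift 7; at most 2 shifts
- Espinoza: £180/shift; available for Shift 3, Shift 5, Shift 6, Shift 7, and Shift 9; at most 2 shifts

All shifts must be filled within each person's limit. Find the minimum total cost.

£1730

Picking the cheapest available vet tech for each shift independently would cost £1530, but that ignores the shift limits.
An optimal schedule: Shift 1→Eriksen, Shift 2→Eriksen, Shift 3→Jensen, Shift 4→Mendoza, Shift 5→Espinoza, Shift 6→Jensen, Shift 7→Bakr+Greco, Shift 8→Bakr, Shift 9→Espinoza.
Total: 140 + 140 + 150 + 160 + 180 + 150 + 200 + 230 + 200 + 180 = £1730.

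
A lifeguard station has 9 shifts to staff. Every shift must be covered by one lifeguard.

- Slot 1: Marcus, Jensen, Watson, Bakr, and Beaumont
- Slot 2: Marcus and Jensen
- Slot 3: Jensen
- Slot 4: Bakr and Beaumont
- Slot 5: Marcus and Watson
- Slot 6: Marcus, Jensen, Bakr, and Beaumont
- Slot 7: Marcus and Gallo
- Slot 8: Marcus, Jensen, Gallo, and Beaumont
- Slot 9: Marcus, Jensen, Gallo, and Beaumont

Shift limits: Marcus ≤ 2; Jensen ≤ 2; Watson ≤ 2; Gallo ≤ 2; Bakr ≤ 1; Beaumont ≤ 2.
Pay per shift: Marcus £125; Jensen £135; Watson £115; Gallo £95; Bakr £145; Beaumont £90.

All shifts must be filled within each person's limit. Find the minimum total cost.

£985

Slot 3 can only be covered by Jensen, so that assignment is forced.
Picking the cheapest available lifeguard for each shift independently would cost £920, but that ignores the shift limits.
An optimal schedule: Slot 1→Watson, Slot 2→Marcus, Slot 3→Jensen, Slot 4→Beaumont, Slot 5→Watson, Slot 6→Beaumont, Slot 7→Gallo, Slot 8→Gallo, Slot 9→Marcus.
Total: 115 + 125 + 135 + 90 + 115 + 90 + 95 + 95 + 125 = £985.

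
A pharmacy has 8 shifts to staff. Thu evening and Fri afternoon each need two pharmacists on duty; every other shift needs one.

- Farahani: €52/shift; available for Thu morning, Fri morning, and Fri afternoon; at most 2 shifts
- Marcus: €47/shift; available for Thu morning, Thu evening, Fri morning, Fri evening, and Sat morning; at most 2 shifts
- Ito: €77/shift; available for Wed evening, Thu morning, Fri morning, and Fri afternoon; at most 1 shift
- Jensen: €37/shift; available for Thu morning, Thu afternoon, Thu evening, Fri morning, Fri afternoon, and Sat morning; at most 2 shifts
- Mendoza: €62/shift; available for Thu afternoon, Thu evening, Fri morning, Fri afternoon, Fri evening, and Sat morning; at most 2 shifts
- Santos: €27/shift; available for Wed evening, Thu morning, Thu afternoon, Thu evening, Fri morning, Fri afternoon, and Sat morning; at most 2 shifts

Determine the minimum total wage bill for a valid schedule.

€450

Picking the cheapest available pharmacist for each shift independently would cost €310, but that ignores the shift limits.
An optimal schedule: Wed evening→Santos, Thu morning→Jensen, Thu afternoon→Santos, Thu evening→Marcus+Mendoza, Fri morning→Farahani, Fri afternoon→Farahani+Mendoza, Fri evening→Marcus, Sat morning→Jensen.
Total: 27 + 37 + 27 + 47 + 62 + 52 + 52 + 62 + 47 + 37 = €450.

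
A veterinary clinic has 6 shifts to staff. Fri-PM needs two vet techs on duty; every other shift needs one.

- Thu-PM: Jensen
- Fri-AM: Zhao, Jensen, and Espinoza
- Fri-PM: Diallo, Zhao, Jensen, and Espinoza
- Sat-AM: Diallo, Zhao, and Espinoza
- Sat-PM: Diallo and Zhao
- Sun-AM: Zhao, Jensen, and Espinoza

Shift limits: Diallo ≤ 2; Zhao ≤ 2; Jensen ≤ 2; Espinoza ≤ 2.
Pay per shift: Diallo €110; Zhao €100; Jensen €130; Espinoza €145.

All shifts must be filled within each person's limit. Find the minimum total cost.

€825

Thu-PM can only be covered by Jensen, so that assignment is forced.
Picking the cheapest available vet tech for each shift independently would cost €740, but that ignores the shift limits.
An optimal schedule: Thu-PM→Jensen, Fri-AM→Zhao, Fri-PM→Jensen+Espinoza, Sat-AM→Diallo, Sat-PM→Diallo, Sun-AM→Zhao.
Total: 130 + 100 + 130 + 145 + 110 + 110 + 100 = €825.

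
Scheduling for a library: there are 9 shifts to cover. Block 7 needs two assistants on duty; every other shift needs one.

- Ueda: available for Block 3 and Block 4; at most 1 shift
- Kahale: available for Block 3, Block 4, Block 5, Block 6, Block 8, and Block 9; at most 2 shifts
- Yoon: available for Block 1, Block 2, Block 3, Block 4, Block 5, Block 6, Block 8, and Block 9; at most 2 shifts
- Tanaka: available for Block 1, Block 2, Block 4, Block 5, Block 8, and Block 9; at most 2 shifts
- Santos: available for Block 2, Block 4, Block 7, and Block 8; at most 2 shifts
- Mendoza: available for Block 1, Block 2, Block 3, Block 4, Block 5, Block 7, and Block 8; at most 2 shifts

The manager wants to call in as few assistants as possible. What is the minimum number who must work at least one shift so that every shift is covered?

5

10 slots to fill and no one can take more than 2, so at least ⌈10/2⌉ = 5 assistants are needed.
Kahale, Yoon, Tanaka, Santos, and Mendoza alone can cover everything: Block 1→Yoon, Block 2→Tanaka, Block 3→Kahale, Block 4→Santos, Block 5→Tanaka, Block 6→Kahale, Block 7→Santos+Mendoza, Block 8→Mendoza, Block 9→Yoon.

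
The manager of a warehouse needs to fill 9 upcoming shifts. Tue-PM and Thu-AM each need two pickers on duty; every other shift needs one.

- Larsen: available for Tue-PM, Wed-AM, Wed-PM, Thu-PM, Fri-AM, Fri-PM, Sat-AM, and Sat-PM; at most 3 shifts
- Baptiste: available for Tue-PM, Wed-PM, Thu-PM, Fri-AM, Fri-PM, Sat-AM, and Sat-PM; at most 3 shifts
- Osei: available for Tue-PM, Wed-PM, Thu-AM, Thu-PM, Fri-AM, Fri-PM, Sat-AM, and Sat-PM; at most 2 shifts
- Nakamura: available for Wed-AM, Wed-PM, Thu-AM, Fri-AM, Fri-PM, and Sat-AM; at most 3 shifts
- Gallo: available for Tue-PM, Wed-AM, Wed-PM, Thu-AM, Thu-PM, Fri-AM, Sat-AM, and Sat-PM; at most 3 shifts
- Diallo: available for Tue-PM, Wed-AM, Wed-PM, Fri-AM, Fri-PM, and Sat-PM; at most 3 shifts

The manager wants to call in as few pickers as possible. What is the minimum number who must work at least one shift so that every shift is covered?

4

11 slots to fill and no one can take more than 3, so at least ⌈11/3⌉ = 4 pickers are needed.
Larsen, Baptiste, Osei, and Nakamura alone can cover everything: Tue-PM→Larsen+Baptiste, Wed-AM→Larsen, Wed-PM→Baptiste, Thu-AM→Osei+Nakamura, Thu-PM→Larsen, Fri-AM→Osei, Fri-PM→Nakamura, Sat-AM→Nakamura, Sat-PM→Baptiste.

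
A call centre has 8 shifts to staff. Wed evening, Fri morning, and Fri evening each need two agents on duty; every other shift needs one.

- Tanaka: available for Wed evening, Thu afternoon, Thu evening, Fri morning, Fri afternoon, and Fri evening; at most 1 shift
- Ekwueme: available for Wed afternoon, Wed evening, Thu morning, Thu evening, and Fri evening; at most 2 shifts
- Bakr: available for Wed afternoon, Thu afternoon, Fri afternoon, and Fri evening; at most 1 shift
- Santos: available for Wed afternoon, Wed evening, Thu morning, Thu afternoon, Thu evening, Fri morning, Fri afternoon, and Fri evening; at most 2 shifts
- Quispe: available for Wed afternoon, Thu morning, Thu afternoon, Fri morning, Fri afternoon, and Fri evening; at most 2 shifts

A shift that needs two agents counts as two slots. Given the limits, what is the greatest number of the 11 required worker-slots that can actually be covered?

8

Total capacity across all agents is 1+2+1+2+2 = 8, and 11 slots are needed, so at most 8 can be filled.
An assignment achieving 8: Wed afternoon→Bakr, Wed evening→Tanaka+Ekwueme, Thu morning→Ekwueme, Thu afternoon→Quispe, Thu evening→Santos, Fri morning→Santos+Quispe.
Loads: Tanaka 1/1, Ekwueme 2/2, Bakr 1/1, Santos 2/2, Quispe 2/2.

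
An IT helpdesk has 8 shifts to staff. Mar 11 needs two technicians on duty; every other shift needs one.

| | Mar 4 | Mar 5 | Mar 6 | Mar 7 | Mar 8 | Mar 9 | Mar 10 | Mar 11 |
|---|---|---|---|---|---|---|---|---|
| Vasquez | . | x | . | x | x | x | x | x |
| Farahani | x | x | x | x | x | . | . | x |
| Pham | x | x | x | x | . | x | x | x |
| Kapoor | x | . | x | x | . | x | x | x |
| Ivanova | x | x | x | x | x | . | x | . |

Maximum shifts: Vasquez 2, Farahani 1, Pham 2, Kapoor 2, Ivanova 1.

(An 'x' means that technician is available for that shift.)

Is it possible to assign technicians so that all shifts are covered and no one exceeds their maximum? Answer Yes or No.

Total capacity is 2+1+2+2+1 = 8 but 9 worker-slots are needed — infeasible.

No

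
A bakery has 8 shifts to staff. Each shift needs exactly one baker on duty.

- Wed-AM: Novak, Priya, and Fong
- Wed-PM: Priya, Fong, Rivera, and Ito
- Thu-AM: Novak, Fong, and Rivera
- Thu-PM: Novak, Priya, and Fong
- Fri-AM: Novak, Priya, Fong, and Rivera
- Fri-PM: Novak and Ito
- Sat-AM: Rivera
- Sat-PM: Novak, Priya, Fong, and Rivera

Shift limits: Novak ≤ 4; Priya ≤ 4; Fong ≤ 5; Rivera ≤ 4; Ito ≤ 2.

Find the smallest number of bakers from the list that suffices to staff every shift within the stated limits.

2

8 slots to fill and no one can take more than 5, so at least ⌈8/5⌉ = 2 bakers are needed.
Novak and Rivera alone can cover everything: Wed-AM→Novak, Wed-PM→Rivera, Thu-AM→Novak, Thu-PM→Novak, Fri-AM→Rivera, Fri-PM→Novak, Sat-AM→Rivera, Sat-PM→Rivera.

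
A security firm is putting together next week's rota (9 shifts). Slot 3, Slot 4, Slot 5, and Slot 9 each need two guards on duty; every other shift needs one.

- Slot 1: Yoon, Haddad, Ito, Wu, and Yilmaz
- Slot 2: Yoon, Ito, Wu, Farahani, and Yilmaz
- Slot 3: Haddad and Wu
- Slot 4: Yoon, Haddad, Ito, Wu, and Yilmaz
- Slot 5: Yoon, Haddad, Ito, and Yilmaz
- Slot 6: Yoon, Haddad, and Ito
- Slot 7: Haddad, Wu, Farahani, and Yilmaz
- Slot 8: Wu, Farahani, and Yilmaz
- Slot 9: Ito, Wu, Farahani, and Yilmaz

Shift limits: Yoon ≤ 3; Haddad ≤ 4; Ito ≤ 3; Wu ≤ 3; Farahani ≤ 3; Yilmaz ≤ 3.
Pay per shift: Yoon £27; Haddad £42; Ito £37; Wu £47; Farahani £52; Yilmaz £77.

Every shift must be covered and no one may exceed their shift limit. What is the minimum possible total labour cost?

Slot 3 can only be covered by Haddad and Wu, so that assignment is forced.
Picking the cheapest available guard for each shift independently would cost £471, but that ignores the shift limits.
An optimal schedule: Slot 1→Yoon, Slot 2→Yoon, Slot 3→Haddad+Wu, Slot 4→Haddad+Ito, Slot 5→Haddad+Ito, Slot 6→Yoon, Slot 7→Haddad, Slot 8→Wu, Slot 9→Ito+Wu.
Total: 27 + 27 + 42 + 47 + 42 + 37 + 42 + 37 + 27 + 42 + 47 + 37 + 47 = £501.

£501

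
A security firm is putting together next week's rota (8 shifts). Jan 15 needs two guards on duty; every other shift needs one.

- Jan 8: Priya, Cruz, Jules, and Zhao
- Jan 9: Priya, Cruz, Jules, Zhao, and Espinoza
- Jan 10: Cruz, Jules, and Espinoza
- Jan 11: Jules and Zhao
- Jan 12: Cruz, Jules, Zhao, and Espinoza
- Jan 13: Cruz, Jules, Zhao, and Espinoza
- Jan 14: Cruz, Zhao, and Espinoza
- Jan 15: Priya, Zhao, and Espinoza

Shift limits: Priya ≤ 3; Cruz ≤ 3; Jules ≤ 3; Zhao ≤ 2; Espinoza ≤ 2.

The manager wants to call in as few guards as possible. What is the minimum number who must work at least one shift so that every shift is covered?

9 slots to fill and no one can take more than 3, so at least ⌈9/3⌉ = 3 guards are needed.
No set of 3 guards can cover every shift (each such set leaves at least one shift with no one available or exceeds a cap).
Priya, Cruz, Jules, and Zhao alone can cover everything: Jan 8→Priya, Jan 9→Priya, Jan 10→Cruz, Jan 11→Jules, Jan 12→Cruz, Jan 13→Jules, Jan 14→Cruz, Jan 15→Priya+Zhao.

4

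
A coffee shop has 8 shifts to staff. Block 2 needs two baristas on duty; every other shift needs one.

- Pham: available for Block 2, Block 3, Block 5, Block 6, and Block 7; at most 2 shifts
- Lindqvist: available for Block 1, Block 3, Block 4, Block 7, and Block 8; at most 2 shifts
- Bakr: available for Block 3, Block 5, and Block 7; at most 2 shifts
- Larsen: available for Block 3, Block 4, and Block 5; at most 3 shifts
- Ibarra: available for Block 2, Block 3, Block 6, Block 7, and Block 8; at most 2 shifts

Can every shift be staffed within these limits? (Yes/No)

Yes

Block 1 can only be covered by Lindqvist, so that assignment is forced.
Block 2 can only be covered by Pham and Ibarra, so that assignment is forced.
One valid schedule: Block 1→Lindqvist, Block 2→Pham+Ibarra, Block 3→Larsen, Block 4→Lindqvist, Block 5→Bakr, Block 6→Pham, Block 7→Bakr, Block 8→Ibarra.
Loads: Pham 2/2, Lindqvist 2/2, Bakr 2/2, Larsen 1/3, Ibarra 2/2 — all within limits.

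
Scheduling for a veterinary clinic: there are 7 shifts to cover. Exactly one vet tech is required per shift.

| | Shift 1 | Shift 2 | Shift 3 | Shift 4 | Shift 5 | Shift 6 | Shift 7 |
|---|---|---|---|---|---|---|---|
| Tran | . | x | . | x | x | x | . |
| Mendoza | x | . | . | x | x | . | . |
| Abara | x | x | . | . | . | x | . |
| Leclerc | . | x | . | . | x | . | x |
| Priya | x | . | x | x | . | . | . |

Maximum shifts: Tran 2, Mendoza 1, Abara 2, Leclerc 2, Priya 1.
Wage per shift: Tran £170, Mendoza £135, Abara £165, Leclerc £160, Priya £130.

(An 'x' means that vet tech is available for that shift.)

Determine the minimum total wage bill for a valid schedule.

£1085

Shift 3 can only be covered by Priya, so that assignment is forced.
Shift 7 can only be covered by Leclerc, so that assignment is forced.
Picking the cheapest available vet tech for each shift independently would cost £1010, but that ignores the shift limits.
An optimal schedule: Shift 1→Mendoza, Shift 2→Abara, Shift 3→Priya, Shift 4→Tran, Shift 5→Leclerc, Shift 6→Abara, Shift 7→Leclerc.
Total: 135 + 165 + 130 + 170 + 160 + 165 + 160 = £1085.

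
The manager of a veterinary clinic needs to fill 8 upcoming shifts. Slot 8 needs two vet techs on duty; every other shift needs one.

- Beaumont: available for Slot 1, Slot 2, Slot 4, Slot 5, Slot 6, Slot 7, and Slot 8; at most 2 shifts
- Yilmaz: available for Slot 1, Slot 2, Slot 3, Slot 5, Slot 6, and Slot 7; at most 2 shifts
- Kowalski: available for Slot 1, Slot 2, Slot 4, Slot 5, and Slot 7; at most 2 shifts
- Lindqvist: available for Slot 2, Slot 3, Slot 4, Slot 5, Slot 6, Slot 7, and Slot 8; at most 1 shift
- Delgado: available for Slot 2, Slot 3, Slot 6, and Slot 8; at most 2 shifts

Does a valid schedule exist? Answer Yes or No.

One valid schedule: Slot 1→Beaumont, Slot 2→Kowalski, Slot 3→Yilmaz, Slot 4→Beaumont, Slot 5→Yilmaz, Slot 6→Delgado, Slot 7→Kowalski, Slot 8→Lindqvist+Delgado.
Loads: Beaumont 2/2, Yilmaz 2/2, Kowalski 2/2, Lindqvist 1/1, Delgado 2/2 — all within limits.

Yes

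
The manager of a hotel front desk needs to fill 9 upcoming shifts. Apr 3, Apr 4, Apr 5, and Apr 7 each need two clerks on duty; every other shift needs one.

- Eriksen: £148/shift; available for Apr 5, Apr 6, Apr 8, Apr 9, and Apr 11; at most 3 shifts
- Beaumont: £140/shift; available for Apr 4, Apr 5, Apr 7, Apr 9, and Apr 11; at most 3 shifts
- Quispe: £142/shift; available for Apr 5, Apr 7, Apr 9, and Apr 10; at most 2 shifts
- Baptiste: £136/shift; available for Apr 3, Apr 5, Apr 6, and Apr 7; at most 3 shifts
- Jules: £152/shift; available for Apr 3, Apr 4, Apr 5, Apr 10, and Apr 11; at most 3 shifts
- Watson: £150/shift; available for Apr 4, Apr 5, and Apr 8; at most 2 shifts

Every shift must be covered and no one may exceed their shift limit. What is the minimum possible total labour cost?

Apr 3 can only be covered by Baptiste and Jules, so that assignment is forced.
Picking the cheapest available clerk for each shift independently would cost £1836, but that ignores the shift limits.
An optimal schedule: Apr 3→Baptiste+Jules, Apr 4→Beaumont+Watson, Apr 5→Quispe+Eriksen, Apr 6→Baptiste, Apr 7→Baptiste+Beaumont, Apr 8→Eriksen, Apr 9→Beaumont, Apr 10→Quispe, Apr 11→Eriksen.
Total: 136 + 152 + 140 + 150 + 142 + 148 + 136 + 136 + 140 + 148 + 140 + 142 + 148 = £1858.

£1858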